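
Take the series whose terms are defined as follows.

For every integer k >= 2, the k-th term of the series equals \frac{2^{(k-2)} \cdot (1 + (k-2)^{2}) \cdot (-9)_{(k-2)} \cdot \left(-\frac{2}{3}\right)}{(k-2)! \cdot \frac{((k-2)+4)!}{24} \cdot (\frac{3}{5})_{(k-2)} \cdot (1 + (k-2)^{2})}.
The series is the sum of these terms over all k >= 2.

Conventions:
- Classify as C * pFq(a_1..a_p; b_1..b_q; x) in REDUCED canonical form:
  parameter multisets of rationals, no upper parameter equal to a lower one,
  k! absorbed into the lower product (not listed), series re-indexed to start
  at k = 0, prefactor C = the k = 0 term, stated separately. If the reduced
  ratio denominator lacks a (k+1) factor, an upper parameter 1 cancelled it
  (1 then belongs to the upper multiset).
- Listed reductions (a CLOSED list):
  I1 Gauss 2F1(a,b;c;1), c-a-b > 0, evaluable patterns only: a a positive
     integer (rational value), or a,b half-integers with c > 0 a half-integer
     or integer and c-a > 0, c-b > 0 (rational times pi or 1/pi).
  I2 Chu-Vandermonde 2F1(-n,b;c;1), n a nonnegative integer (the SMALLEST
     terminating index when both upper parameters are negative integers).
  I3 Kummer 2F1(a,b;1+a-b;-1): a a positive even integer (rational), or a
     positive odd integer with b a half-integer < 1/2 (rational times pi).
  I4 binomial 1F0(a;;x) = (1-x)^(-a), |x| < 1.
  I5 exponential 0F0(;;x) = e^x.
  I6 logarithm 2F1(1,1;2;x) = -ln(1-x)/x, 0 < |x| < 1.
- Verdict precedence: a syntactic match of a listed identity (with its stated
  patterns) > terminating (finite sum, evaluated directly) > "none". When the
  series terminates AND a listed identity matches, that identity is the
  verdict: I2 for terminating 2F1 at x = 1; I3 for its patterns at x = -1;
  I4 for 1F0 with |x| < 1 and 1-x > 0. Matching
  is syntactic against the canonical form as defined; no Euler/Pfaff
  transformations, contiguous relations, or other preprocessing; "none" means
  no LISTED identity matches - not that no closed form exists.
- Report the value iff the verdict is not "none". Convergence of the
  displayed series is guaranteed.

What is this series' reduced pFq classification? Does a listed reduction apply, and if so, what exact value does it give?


The series (x = 2) is 1F2: upper {-9}, lower {\frac{3}{5}, 5}, prefactor -\frac{2}{3}. Verdict: terminating - upper -9 stops the sum at k = 9; the 10 terms are added exactly. Sum: \frac{1304302433212525}{1694186739973728}.

Structural cue: x = 2 and striking the common factor k^2 + 1 reduces the term (C = -2/3).
Step ratio: r(k) = 2 * (k-9) / [(k+\frac{3}{5}) (k+5) (k+1)] - poly over poly, x = 2 from leading terms; C = -\frac{2}{3} at k = 0.


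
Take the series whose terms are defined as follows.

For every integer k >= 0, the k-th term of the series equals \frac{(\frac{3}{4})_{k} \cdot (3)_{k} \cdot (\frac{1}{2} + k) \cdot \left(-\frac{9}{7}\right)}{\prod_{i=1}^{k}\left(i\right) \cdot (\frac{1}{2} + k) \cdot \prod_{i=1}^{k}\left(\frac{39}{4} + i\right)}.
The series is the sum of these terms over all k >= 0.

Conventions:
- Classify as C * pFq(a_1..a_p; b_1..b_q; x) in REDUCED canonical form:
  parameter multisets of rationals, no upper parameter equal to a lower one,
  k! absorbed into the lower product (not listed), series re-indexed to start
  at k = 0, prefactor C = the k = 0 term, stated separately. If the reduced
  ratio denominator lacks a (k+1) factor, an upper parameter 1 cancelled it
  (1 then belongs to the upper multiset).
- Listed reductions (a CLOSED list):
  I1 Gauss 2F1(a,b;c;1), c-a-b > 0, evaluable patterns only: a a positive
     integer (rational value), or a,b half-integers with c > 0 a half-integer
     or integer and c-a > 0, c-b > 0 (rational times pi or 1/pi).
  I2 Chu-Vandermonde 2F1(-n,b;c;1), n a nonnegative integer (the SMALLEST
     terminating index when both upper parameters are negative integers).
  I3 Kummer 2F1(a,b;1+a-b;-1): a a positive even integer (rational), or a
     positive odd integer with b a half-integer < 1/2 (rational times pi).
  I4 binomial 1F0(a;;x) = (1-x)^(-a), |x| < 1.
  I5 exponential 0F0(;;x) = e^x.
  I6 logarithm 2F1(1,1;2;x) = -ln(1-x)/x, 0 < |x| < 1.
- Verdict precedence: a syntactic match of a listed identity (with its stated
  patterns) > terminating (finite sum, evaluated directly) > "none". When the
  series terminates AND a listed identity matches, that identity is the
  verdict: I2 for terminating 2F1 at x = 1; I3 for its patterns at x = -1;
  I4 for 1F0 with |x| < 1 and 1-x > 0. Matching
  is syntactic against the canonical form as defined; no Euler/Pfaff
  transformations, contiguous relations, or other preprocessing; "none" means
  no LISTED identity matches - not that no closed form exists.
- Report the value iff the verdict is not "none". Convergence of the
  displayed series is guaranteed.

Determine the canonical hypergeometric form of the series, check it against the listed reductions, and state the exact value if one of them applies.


This is -\frac{9}{7} * 2F1(\frac{3}{4}, 3; \frac{43}{4}; 1) in reduced canonical form. Verdict: Gauss (I1, integer-parameter pattern) applies (x = 1: the Gamma ratio telescopes since c-a-b = 7 > 0 and a = 3 in Z>0). Exact value: -\frac{6045}{3584}.

First insight: with t_0 = -\frac{9}{7}, k + 1/2 divides numerator and denominator alike; C = -9/7 after cancelling.
Ratio: r(k) = 1 * (k+\frac{3}{4}) (k+3) / [(k+\frac{43}{4}) (k+1)] - poly over poly, x = 1 from leading terms; C = -\frac{9}{7} at k = 0.


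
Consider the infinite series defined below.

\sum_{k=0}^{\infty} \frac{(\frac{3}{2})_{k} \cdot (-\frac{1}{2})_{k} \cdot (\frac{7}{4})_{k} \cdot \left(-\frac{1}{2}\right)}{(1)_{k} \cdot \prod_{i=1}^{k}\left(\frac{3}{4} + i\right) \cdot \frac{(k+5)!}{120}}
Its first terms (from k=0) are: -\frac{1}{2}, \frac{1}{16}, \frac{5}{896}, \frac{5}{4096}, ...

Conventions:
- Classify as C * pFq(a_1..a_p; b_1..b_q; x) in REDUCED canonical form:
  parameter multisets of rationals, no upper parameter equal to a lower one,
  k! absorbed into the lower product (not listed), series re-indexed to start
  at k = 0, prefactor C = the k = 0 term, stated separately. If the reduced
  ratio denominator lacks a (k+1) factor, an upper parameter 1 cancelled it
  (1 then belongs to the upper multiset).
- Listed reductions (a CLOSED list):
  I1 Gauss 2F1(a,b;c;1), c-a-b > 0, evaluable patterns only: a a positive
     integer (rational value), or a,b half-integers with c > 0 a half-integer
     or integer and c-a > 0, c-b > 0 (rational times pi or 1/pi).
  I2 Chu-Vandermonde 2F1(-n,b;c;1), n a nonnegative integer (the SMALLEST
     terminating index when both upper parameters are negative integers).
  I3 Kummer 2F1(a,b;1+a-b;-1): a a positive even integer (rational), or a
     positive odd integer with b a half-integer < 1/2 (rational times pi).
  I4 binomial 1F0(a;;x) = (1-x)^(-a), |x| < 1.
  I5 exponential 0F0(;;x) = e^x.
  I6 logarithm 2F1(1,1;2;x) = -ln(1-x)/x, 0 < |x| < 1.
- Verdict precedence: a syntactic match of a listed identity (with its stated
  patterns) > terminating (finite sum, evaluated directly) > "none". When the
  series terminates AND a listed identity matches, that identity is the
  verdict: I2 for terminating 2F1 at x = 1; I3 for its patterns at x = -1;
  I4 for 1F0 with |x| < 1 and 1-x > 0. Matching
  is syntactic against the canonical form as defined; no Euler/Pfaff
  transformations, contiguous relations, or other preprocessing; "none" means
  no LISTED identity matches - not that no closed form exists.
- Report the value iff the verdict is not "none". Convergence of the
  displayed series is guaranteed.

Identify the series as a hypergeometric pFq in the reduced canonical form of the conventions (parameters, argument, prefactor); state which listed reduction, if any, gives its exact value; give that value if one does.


The series (x = 1) is 2F1: upper {-\frac{1}{2}, \frac{3}{2}}, lower {6}, prefactor -\frac{1}{2}. Verdict: Gauss's theorem I1 (half-integer case) matches (x = 1; upper {-\frac{1}{2}, \frac{3}{2}} half-integers, c = 6 in the evaluable pattern). Sum: \left(-\frac{32768}{24255}\right) / \pi.

First insight: t_0 being -\frac{1}{2}, the parameter 7/4 appears in both the upper and lower lists and cancels.
Step ratio: r(k) = 1 * (k-\frac{1}{2}) (k+\frac{3}{2}) / [(k+6) (k+1)] - poly over poly, x = 1 from leading terms; C = -\frac{1}{2} at k = 0.


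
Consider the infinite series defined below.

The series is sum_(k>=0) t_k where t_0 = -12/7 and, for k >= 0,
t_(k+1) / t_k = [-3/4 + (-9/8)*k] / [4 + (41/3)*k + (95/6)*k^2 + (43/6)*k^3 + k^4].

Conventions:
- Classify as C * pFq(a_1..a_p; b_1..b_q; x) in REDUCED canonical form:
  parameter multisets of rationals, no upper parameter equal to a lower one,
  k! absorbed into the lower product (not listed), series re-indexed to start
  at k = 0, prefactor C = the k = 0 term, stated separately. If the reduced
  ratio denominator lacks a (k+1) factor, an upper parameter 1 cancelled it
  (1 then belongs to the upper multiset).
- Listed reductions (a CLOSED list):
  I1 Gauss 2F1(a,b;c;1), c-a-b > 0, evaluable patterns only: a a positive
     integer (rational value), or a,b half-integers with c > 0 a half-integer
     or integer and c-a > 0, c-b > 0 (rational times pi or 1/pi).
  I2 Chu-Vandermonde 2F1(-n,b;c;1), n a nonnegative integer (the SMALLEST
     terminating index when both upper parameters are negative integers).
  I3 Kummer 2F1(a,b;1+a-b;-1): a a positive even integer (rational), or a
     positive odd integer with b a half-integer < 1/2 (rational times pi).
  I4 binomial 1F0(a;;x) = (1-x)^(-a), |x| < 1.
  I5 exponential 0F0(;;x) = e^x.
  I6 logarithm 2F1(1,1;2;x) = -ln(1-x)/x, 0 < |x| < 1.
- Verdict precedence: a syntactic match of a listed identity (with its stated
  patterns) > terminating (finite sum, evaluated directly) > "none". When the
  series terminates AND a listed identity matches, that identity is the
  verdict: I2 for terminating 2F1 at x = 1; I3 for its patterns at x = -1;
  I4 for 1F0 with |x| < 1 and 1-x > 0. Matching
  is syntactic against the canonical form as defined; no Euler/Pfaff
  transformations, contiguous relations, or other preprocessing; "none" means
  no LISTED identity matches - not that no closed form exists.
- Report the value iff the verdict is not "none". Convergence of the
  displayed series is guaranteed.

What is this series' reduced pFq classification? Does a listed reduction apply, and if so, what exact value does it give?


Reduced: x = -9/8, 0F2, upper = {-}, lower = {3/2, 4}, C = -12/7. Verdict: none. A 0F2 with upper {-} fits none of I1-I6 at x = -9/8; the sum runs forever.

Key step: x = (-9/8) and the ratio is unreduced: k + 2/3 divides both sides (C = -12/7).
Ratio: r(k) = (-9/8) * 1 / [(k+3/2) (k+4) (k+1)] - rational in k. x = (-9/8); t_0 = -12/7; negate the roots.


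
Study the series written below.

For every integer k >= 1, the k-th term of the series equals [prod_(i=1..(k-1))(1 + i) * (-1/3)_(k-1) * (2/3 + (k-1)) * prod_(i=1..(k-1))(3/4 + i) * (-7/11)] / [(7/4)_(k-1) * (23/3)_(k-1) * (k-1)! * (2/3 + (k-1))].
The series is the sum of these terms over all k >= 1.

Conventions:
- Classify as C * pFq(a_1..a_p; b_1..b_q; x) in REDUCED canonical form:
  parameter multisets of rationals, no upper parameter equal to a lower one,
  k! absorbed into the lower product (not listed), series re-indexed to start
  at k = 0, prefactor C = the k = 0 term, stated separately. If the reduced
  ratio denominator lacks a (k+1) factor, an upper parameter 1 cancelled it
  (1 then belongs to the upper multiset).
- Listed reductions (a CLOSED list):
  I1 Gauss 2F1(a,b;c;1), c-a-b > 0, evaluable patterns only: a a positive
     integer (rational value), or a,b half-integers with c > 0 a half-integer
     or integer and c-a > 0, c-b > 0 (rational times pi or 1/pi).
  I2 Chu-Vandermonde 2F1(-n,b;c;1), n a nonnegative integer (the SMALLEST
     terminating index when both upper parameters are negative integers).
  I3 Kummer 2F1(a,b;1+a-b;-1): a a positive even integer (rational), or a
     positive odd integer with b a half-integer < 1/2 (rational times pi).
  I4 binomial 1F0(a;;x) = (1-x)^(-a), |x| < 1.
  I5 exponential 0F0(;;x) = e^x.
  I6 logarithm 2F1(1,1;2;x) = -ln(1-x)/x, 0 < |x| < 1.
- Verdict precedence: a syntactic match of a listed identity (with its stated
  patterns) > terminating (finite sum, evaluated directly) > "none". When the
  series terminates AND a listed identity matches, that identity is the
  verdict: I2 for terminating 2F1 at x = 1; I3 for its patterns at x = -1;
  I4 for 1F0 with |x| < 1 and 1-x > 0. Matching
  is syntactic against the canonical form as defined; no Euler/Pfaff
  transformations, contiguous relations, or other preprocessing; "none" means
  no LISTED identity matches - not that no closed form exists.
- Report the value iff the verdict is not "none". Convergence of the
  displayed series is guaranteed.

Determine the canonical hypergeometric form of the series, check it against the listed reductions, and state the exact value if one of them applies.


At argument 1: a 2F1 with upper {-1/3, 2}, lower {23/3}, scaled by C = -7/11. Verdict: Gauss's theorem (I1) fires (x = 1: the Gamma ratio telescopes since c-a-b = 6 > 0 and a = 2 in Z>0). Exact value: -170/297.

First insight: t_0 = -7/11 here, and the running product (prefactor -7/11) telescopes to a rising factorial.
Consecutive-term ratio: r(k) = 1 * (k-1/3) (k+2) / [(k+23/3) (k+1)] ; factor over Q: parameters, x = 1, and C = -7/11.


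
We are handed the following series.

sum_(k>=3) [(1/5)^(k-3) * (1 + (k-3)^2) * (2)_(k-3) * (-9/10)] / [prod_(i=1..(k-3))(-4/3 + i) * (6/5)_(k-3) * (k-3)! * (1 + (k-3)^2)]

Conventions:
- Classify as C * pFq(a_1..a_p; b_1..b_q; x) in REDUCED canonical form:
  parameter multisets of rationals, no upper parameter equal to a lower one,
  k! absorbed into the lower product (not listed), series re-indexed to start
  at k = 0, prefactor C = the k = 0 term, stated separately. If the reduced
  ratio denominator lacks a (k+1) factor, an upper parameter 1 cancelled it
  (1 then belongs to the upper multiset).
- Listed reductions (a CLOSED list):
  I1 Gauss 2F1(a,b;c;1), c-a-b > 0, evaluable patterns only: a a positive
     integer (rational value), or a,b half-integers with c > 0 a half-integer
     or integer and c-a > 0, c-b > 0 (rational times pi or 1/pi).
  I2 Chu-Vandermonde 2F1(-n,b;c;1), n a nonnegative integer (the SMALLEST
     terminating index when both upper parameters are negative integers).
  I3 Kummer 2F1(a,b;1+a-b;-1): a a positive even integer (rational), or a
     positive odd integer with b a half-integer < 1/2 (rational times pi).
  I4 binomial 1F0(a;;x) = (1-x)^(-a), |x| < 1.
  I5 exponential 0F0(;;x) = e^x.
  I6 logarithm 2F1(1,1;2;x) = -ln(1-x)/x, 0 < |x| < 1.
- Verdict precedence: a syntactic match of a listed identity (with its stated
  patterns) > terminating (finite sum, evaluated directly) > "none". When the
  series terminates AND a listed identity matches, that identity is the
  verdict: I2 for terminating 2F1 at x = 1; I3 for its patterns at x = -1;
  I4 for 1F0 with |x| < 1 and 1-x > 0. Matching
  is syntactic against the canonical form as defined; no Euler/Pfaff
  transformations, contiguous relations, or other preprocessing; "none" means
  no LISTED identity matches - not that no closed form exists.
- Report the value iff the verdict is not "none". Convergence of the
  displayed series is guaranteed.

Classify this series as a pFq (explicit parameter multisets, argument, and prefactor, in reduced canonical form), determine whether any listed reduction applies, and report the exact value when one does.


Prefactor -9/10, argument 1/5: 1F2 with upper {2} over lower {-1/3, 6/5}. Verdict: none. A 1F2 with upper {2} fits none of I1-I6 at x = 1/5; the sum runs forever.

Key observation: from the first term -9/10: the factor k^2 + 1 cancels (top and bottom), leaving C = -9/10, x = 1/5.
Ratio: r(k) = (1/5) * (k+2) / [(k-1/3) (k+6/5) (k+1)] - rational in k. x = (1/5); t_0 = -9/10; negate the roots.


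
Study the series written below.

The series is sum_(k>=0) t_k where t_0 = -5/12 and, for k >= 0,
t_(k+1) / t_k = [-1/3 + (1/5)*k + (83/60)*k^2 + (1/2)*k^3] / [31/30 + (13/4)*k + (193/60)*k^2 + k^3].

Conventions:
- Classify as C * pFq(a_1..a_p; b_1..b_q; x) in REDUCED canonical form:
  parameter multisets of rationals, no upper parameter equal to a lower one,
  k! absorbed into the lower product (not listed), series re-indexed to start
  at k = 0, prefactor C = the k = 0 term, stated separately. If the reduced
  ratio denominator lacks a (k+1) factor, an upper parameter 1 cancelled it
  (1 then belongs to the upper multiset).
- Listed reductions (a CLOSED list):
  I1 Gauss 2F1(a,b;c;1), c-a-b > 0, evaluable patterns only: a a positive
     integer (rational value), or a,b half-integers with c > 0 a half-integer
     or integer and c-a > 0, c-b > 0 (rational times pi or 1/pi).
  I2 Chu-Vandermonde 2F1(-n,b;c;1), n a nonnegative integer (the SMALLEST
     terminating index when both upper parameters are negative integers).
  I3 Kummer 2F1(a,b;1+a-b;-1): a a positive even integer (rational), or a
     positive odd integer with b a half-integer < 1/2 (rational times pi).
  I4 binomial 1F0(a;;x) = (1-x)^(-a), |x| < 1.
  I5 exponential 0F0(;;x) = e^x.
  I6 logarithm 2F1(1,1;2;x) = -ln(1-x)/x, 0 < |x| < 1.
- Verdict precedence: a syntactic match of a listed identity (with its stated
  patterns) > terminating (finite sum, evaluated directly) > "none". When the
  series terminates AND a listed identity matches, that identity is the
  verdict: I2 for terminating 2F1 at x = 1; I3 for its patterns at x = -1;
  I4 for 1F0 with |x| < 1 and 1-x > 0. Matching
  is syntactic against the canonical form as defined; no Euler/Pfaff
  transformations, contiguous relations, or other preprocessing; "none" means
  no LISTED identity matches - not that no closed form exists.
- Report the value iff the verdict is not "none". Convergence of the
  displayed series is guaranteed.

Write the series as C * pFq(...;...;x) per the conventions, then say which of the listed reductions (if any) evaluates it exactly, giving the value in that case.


The tell: t_0 being -5/12, the ratio is unreduced: k + 2/3 divides both sides (prefactor -5/12).
Term ratio: r(k) = (1/2) * (k-2/5) (k+5/2) / [(k+31/20) (k+1)] - poly over poly, x = (1/2) from leading terms; C = -5/12 at k = 0.

Canonical form: C = -5/12 times 2F1 with upper {-2/5, 5/2}, lower {31/20}, x = 1/2. Verdict: none. Every listed pattern misses the 2F1 form at 1/2, upper {-2/5, 5/2}.


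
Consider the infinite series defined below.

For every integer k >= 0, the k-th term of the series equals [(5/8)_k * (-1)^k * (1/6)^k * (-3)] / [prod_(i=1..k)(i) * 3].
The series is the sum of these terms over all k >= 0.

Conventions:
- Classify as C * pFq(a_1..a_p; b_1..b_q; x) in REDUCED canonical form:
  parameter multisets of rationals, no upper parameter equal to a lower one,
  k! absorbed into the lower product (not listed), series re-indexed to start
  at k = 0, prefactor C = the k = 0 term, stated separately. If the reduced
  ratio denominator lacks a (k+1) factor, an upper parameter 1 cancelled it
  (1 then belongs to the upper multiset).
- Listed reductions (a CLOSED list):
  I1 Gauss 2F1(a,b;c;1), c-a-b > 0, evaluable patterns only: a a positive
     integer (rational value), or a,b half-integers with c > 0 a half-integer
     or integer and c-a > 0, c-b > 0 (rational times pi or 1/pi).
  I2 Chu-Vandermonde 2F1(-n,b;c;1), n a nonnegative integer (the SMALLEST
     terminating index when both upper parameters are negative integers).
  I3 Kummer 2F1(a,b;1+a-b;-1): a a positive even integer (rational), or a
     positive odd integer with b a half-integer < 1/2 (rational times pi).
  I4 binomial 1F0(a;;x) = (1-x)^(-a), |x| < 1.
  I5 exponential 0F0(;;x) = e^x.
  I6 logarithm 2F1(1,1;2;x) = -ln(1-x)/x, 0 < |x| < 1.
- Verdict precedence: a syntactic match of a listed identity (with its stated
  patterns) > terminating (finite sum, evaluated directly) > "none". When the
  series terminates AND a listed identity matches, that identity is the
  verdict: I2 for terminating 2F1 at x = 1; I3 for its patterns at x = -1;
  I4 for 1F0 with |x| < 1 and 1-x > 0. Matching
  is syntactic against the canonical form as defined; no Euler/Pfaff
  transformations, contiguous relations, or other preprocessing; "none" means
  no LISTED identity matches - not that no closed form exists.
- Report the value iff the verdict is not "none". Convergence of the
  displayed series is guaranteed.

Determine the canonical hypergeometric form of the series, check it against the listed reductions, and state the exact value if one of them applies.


At argument -1/6: a 1F0 with upper {5/8}, lower {-}, scaled by C = -1. Verdict: this is the I4 binomial reduction (the 1F0 binomial series: exponent -5/8, x = -1/6). Value: (-1) * (7/6)^(-5/8).

Structural cue: from the first term -1: the constant factors (C = -1) combine into one prefactor.
Ratio: r(k) = (-1/6) * (k+5/8) / [(k+1)] - rational in k. x = (-1/6); t_0 = -1; negate the roots.


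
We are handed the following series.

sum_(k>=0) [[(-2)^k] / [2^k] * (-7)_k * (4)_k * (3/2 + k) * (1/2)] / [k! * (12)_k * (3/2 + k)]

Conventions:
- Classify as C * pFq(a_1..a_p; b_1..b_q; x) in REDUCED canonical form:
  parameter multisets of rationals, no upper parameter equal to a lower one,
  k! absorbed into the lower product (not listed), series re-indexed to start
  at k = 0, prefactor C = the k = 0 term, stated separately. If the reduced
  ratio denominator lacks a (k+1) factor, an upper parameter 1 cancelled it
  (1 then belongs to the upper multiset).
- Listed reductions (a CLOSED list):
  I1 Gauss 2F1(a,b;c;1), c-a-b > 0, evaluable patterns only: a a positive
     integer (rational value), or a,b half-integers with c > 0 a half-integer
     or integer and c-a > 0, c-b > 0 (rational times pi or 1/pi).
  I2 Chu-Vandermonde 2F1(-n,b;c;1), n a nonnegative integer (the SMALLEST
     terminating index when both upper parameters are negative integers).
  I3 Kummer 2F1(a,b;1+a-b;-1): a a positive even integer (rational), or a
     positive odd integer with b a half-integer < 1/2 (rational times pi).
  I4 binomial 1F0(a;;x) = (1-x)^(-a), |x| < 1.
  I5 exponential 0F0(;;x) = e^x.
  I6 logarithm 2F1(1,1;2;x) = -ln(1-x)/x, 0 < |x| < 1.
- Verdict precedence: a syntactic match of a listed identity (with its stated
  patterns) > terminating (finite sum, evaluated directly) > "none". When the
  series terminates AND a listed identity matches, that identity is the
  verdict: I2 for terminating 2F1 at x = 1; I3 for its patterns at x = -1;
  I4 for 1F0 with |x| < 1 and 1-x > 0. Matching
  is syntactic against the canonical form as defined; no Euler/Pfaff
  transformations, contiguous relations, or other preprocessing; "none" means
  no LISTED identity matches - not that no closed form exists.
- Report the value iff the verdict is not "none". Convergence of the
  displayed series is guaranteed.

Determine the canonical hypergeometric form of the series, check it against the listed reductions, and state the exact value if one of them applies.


Classification (C = 1/2): 2F1 with upper {-7, 4}, lower {12}, argument x = -1. Verdict: Kummer's theorem (I3) matches (x = -1; c = 12 equals 1+a-b for upper {-7, 4}: listed pattern). Exact value: 55/12.

Key step: t_0 = 1/2 here, and the two k-th powers (prefactor 1/2) combine into one argument.
Consecutive-term ratio: r(k) = (-1) * (k-7) (k+4) / [(k+12) (k+1)] ; factor over Q: parameters, x = (-1), and C = 1/2.


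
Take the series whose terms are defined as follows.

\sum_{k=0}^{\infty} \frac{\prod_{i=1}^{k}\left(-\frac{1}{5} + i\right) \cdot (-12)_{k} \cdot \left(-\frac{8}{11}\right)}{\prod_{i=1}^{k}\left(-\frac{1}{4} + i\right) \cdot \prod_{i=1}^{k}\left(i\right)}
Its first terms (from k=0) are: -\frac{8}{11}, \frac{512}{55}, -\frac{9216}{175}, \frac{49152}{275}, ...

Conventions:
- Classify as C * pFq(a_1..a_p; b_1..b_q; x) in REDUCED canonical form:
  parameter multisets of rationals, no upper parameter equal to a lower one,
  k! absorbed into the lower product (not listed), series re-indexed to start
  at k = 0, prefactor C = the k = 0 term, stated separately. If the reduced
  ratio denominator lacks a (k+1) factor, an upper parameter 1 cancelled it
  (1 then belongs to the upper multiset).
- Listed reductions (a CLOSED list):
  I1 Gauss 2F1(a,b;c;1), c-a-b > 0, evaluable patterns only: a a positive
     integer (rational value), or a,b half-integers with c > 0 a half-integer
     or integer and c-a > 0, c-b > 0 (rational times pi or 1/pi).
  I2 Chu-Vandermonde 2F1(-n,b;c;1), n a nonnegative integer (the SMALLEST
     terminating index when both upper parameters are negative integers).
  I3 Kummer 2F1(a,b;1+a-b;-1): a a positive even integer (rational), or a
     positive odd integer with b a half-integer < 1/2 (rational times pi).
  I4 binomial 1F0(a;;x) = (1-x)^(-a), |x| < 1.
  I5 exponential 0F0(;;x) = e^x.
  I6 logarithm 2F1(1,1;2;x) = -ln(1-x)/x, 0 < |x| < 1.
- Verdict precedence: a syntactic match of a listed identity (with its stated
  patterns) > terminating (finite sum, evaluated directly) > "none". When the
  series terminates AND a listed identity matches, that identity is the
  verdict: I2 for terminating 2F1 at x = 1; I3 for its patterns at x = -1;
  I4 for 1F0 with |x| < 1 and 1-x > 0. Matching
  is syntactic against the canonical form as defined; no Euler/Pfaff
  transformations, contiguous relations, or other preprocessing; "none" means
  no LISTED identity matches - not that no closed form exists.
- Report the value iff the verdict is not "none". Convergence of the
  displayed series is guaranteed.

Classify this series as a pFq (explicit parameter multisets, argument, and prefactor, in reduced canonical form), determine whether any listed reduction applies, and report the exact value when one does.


Canonical form: C = -\frac{8}{11} times 2F1 with upper {-12, \frac{4}{5}}, lower {\frac{3}{4}}, x = 1. Verdict: the Chu-Vandermonde identity I2 fires (terminating 2F1 at x = 1 with n = 12, b = 4/5, c = \frac{3}{4}). Exact value: \frac{12143325843840056}{2031645281982421875}.

Structural cue: t_0 = -\frac{8}{11} here, and the lower running product (C = -8/11) is a rising factorial.
Step ratio: r(k) = 1 * (k-12) (k+\frac{4}{5}) / [(k+\frac{3}{4}) (k+1)] - rational in k. x = 1; t_0 = -\frac{8}{11}; negate the roots.


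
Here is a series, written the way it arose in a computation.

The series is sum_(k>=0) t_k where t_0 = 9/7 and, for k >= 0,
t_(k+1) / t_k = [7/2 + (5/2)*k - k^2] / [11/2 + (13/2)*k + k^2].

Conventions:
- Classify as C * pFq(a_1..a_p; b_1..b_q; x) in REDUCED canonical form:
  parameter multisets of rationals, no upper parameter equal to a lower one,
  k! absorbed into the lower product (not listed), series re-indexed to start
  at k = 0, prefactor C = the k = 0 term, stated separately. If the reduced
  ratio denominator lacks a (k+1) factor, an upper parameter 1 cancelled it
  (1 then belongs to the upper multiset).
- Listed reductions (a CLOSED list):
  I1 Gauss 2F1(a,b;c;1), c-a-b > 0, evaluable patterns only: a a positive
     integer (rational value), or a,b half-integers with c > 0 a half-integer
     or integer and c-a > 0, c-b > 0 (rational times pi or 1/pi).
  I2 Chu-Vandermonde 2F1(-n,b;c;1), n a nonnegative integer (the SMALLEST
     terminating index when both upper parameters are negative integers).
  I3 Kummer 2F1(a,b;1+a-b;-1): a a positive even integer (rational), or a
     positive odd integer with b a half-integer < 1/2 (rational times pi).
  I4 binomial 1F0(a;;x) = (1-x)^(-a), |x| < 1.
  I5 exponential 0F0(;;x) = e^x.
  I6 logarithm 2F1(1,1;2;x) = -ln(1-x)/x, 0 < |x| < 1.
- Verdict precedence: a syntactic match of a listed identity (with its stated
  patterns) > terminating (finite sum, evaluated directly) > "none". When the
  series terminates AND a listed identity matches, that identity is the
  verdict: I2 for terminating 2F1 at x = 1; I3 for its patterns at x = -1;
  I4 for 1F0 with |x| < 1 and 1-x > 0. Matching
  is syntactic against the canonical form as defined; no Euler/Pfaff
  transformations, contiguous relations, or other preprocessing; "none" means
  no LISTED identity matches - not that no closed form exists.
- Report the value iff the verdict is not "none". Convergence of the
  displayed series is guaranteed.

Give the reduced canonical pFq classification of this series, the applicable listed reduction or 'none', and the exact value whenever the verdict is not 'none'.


Reduced: x = -1, 2F1, upper = {-7/2, 1}, lower = {11/2}, C = 9/7. Verdict (x = -1): Kummer's theorem (I3) applies (x = -1; c = 11/2 equals 1+a-b for upper {-7/2, 1}: listed pattern). Hence: (405/512) * pi.

Key step: x = (-1) and factor the ratio over Q (prefactor 9/7): negated roots = parameters.
Term ratio: r(k) = (-1) * (k-7/2) (k+1) / [(k+11/2) (k+1)] - rational in k. x = (-1); t_0 = 9/7; negate the roots.


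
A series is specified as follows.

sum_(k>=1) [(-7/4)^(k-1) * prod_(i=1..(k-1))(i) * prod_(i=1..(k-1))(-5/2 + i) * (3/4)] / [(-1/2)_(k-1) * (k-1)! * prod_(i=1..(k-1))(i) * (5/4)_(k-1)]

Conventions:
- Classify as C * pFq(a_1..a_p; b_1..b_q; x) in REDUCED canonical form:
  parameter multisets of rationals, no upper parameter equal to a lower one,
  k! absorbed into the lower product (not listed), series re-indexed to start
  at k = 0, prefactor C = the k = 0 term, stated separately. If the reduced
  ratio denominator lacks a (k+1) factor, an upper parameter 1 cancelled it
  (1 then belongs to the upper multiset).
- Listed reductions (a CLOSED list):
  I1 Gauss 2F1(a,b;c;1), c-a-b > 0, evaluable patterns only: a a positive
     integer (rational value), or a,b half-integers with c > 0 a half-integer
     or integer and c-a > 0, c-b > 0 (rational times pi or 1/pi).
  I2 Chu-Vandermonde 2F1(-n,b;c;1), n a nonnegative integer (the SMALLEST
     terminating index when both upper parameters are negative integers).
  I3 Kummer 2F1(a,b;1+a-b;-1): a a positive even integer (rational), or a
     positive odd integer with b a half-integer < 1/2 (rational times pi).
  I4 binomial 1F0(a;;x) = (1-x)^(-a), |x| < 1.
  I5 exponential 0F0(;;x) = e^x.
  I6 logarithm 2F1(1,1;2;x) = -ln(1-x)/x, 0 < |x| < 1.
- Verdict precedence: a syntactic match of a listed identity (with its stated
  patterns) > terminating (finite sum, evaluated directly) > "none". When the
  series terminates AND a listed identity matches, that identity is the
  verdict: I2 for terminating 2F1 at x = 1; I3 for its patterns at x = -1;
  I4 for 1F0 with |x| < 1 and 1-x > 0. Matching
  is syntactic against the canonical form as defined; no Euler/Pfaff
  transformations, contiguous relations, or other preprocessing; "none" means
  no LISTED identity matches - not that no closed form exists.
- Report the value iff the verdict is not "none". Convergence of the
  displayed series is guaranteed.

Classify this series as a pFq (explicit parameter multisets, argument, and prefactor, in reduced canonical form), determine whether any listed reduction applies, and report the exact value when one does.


Key step: with t_0 = 3/4, the running product (C = 3/4) telescopes to a rising factorial.
Ratio: r(k) = (-7/4) * (k-3/2) / [(k-1/2) (k+5/4) (k+1)] - rational in k. x = (-7/4); t_0 = 3/4; negate the roots.

The series (x = -7/4) is 1F2: upper {-3/2}, lower {-1/2, 5/4}, prefactor 3/4. Verdict: none. No listed pattern accepts 1F2(-3/2; -1/2, 5/4; -7/4).


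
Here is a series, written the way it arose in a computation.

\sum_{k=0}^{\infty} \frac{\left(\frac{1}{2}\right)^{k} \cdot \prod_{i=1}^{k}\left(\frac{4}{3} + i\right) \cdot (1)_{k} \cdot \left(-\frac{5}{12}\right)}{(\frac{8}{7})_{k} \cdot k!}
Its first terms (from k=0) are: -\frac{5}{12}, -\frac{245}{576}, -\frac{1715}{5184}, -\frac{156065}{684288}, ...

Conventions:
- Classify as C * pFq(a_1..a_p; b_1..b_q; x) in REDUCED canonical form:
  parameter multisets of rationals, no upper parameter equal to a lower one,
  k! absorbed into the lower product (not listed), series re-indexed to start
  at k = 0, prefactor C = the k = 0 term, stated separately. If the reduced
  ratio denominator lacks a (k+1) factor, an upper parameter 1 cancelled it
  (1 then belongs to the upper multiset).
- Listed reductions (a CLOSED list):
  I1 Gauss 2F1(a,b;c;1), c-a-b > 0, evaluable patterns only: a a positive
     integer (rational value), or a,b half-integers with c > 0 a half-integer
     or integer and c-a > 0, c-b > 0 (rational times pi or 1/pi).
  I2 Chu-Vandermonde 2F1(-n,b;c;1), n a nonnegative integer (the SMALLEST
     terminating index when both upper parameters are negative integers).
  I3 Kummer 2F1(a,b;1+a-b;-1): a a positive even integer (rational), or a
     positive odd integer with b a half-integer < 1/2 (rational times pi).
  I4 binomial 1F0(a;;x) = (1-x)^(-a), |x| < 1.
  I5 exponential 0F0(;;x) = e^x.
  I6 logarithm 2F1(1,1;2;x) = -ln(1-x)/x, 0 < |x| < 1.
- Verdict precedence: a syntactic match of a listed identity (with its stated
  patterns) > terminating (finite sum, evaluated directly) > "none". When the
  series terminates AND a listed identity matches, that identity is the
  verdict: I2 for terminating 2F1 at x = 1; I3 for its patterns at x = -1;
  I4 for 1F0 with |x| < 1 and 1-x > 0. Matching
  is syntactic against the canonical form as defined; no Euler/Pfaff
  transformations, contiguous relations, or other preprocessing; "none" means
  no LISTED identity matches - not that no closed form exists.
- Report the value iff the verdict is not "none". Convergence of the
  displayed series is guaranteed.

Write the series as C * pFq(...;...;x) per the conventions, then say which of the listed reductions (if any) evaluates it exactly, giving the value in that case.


Prefactor -\frac{5}{12}, argument \frac{1}{2}: 2F1 with upper {1, \frac{7}{3}} over lower {\frac{8}{7}}. Verdict: none. A 2F1 with upper {1, \frac{7}{3}} fits none of I1-I6 at x = \frac{1}{2}; the sum runs forever.

Key observation: t_0 being -\frac{5}{12}, the running product (C = -5/12, x = 1/2) telescopes to a rising factorial.
Adjacent-term ratio: r(k) = \frac{1}{2} * (k+1) (k+\frac{7}{3}) / [(k+\frac{8}{7}) (k+1)] - rational; roots negated = parameters, x = \frac{1}{2}, C = -\frac{5}{12}.


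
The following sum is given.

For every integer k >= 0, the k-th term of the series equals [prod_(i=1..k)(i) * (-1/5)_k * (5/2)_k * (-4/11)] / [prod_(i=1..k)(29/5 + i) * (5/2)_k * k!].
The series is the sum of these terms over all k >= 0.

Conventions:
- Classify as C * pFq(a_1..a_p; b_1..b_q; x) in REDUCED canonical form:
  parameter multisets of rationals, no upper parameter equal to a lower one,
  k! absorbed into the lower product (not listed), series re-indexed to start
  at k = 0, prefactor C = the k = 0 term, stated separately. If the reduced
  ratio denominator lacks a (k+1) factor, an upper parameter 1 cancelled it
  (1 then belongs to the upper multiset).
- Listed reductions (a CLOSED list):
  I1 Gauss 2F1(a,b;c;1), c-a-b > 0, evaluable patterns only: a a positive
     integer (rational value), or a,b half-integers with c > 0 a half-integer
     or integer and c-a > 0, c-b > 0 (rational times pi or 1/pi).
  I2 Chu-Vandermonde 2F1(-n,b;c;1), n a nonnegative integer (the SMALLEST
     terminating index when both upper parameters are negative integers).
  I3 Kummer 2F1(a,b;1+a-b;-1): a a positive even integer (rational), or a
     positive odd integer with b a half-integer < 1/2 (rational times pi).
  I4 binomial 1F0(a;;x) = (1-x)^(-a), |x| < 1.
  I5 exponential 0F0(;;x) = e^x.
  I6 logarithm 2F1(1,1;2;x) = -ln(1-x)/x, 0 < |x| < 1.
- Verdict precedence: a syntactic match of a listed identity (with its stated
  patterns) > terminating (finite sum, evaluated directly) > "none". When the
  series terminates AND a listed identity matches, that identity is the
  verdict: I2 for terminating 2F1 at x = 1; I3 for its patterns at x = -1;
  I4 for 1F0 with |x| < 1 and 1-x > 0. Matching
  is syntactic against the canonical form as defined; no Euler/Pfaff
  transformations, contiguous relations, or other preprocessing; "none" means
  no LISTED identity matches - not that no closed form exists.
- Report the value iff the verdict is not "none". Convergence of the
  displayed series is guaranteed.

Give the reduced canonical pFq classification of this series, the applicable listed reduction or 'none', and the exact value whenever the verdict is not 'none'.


Prefactor -4/11, argument 1: 2F1 with upper {-1/5, 1} over lower {34/5}. Verdict (x = 1): Gauss (I1, integer-parameter pattern) applies (x = 1: the Gamma ratio telescopes since c-a-b = 6 > 0 and a = 1 in Z>0). Value: -58/165.

Structural cue: t_0 = -4/11 here, and the running product (C = -4/11) telescopes to a rising factorial.
Term ratio: r(k) = 1 * (k-1/5) (k+1) / [(k+34/5) (k+1)] - rational in k, leading ratio 1; with t_0 = -4/11, classification follows.


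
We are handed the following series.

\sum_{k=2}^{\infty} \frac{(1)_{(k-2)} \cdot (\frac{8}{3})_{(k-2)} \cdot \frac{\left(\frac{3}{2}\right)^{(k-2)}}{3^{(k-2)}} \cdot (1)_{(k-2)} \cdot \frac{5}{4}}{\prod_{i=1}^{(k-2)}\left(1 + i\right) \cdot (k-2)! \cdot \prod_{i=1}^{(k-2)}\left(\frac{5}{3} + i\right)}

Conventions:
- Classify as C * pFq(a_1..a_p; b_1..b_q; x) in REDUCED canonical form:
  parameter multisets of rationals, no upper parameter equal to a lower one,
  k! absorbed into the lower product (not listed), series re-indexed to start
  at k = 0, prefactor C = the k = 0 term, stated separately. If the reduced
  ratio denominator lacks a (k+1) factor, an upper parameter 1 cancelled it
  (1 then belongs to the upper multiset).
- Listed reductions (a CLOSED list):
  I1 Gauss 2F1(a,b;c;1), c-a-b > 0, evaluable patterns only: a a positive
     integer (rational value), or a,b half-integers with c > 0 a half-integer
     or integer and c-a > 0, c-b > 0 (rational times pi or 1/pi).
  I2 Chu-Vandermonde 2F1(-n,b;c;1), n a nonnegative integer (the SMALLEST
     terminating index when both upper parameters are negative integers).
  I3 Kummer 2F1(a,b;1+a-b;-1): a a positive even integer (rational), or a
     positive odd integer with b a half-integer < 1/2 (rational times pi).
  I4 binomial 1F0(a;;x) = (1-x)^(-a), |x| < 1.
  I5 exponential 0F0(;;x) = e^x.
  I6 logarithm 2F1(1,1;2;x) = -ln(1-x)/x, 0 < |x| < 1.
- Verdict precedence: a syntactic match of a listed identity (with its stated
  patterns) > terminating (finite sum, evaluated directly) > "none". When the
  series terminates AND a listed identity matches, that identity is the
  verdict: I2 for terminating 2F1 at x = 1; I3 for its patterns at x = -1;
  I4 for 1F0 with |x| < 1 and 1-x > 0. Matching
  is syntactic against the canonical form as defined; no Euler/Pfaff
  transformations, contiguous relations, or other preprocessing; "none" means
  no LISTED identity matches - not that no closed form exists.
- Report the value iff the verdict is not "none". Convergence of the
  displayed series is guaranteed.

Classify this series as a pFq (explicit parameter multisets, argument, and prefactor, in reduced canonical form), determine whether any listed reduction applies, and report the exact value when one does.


The series (x = \frac{1}{2}) is 2F1: upper {1, 1}, lower {2}, prefactor \frac{5}{4}. Verdict: the I6 logarithm reduction fires (the logarithm: parameters (1,1;2), x = \frac{1}{2}). Its exact value is \left(-\frac{5}{2}\right) \cdot \ln\left(\frac{1}{2}\right).

First insight: t_0 being \frac{5}{4}, the two k-th powers (C = 5/4, x = 1/2) combine into one argument.
Ratio: r(k) = \frac{1}{2} * (k+1) (k+1) / [(k+2) (k+1)] - poly over poly, x = \frac{1}{2} from leading terms; C = \frac{5}{4} at k = 0.


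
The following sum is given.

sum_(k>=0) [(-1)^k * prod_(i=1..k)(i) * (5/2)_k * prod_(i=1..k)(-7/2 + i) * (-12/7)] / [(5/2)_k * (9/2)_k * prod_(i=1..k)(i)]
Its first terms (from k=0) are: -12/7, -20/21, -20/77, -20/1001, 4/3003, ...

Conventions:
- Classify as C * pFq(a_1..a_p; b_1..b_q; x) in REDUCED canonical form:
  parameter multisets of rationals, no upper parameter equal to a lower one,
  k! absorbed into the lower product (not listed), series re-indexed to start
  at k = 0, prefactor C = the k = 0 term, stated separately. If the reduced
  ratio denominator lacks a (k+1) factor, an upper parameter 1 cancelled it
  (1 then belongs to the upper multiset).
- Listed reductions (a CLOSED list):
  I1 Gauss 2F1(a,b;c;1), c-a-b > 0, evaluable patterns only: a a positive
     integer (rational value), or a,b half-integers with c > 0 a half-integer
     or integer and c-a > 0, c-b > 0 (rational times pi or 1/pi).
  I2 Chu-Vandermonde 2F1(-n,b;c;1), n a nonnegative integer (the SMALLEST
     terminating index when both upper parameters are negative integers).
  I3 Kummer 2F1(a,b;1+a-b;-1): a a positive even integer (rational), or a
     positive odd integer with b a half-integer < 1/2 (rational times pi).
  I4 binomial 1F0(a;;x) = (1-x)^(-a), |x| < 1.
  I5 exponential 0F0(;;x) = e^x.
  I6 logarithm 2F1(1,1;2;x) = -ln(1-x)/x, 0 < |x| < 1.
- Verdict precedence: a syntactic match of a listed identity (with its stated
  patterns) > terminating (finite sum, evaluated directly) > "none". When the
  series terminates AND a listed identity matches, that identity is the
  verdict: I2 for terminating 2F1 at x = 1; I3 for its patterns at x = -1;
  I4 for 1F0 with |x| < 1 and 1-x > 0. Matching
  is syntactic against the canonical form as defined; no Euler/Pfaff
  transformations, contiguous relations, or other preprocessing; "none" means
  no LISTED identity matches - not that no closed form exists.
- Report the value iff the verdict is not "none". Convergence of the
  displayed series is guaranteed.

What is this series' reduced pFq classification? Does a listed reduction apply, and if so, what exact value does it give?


Canonical form: C = -12/7 times 2F1 with upper {-5/2, 1}, lower {9/2}, x = -1. Verdict (x = -1): Kummer's theorem (I3) applies (x = -1; c = 9/2 equals 1+a-b for upper {-5/2, 1}: listed pattern). Sum: (-15/16) * pi.

Structural cue: from the first term -12/7: the parameter 5/2 appears in both the upper and lower lists and cancels.
Adjacent-term ratio: r(k) = (-1) * (k-5/2) (k+1) / [(k+9/2) (k+1)] - poly over poly, x = (-1) from leading terms; C = -12/7 at k = 0.
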